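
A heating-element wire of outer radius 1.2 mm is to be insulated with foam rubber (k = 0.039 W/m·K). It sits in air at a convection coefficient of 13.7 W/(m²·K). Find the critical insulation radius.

r_cr ≈ 2.85 mm

For a cylinder r_cr = k/h = 0.039/13.7
r_cr = 2.85 mm; since the bare radius (1.2 mm) is below r_cr, adding a thin layer of insulation will *increase* heat loss.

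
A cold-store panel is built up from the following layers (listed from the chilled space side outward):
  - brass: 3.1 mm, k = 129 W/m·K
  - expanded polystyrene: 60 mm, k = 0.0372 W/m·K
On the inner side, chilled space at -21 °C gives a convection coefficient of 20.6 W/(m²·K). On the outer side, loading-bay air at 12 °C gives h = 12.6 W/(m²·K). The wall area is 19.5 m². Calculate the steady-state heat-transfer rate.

Q ≈ 370 W

Treating each layer as a thermal resistance in series:
R_inner film = 1/(h_i·A) = 1/(20.6×19.5) = 0.002489 K/W
R_brass = L/(kA) = 0.0031/(129×19.5) = 1.232×10^-6 K/W
R_expanded polystyrene = L/(kA) = 0.06/(0.0372×19.5) = 0.08271 K/W
R_outer film = 1/(h_o·A) = 1/(12.6×19.5) = 0.00407 K/W
R_total = 0.08927 K/W
Q = ΔT / R_total = 33 / 0.08927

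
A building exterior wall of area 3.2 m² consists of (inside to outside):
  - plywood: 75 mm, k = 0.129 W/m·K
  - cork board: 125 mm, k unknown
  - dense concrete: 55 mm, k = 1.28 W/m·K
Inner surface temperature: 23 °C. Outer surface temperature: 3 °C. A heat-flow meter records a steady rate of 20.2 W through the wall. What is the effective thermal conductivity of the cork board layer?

k ≈ 0.0491 W/(m·K)

Thermal resistances in series:
R_plywood = L/(kA) = 0.075/(0.129×3.2) = 0.1817 K/W
R_dense concrete = L/(kA) = 0.055/(1.28×3.2) = 0.01343 K/W
Sum of known resistances R_other = 0.1951 K/W
Total R = ΔT/Q = 20/20.2 = 0.9901 K/W
R_cork board = R_total − R_other = 0.795 K/W
k = L/(R·A) = 0.125/(0.795×3.2)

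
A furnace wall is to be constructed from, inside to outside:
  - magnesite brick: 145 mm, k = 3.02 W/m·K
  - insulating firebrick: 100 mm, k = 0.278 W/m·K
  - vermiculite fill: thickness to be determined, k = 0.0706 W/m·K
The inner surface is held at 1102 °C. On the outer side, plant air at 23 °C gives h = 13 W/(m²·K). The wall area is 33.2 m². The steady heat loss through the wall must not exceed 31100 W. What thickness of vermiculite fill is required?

Series thermal resistances:
R_magnesite brick = L/(kA) = 0.145/(3.02×33.2) = 0.001446 K/W
R_insulating firebrick = L/(kA) = 0.1/(0.278×33.2) = 0.01083 K/W
R_outer film = 1/(h_o·A) = 1/(13×33.2) = 0.002317 K/W
Sum of the known resistances R_other = 0.0146 K/W
Required total resistance R_tot = ΔT/Q_allow = 1079/31100 = 0.03469 K/W
R_vermiculite fill = R_tot − R_other = 0.0201 K/W
L = R·k·A = 0.0201×0.0706×33.2

L ≈ 47.1 mm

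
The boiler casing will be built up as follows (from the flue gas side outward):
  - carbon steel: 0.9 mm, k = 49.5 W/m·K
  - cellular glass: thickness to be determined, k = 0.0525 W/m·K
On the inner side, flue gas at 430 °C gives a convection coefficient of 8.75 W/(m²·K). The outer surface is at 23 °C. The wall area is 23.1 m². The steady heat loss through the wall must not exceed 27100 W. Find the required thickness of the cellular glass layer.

L ≈ 12.2 mm

Using the resistance-network approach (series):
R_inner film = 1/(h_i·A) = 1/(8.75×23.1) = 0.004947 K/W
R_carbon steel = L/(kA) = 0.0009/(49.5×23.1) = 7.871×10^-7 K/W
Sum of the known resistances R_other = 0.004948 K/W
Required total resistance R_tot = ΔT/Q_allow = 407/27100 = 0.01502 K/W
R_cellular glass = R_tot − R_other = 0.01007 K/W
L = R·k·A = 0.01007×0.0525×23.1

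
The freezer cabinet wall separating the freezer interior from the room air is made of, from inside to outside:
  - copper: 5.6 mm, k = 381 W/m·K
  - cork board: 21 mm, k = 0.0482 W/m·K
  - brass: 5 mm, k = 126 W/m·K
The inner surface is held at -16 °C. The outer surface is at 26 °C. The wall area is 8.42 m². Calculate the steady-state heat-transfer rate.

Series thermal resistances:
R_copper = L/(kA) = 0.0056/(381×8.42) = 1.746×10^-6 K/W
R_cork board = L/(kA) = 0.021/(0.0482×8.42) = 0.05174 K/W
R_brass = L/(kA) = 0.005/(126×8.42) = 4.713×10^-6 K/W
R_total = 0.05175 K/W
Q = ΔT / R_total = 42 / 0.05175

Q ≈ 812 W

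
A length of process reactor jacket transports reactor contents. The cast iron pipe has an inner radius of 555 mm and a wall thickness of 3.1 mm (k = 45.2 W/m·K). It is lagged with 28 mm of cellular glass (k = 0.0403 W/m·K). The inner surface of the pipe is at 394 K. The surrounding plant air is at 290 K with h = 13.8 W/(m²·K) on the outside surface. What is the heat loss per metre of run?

q′ ≈ 488 W/m

For a radial system each layer contributes R = ln(r_out/r_in)/(2πkL); films add R = 1/(hA).
R_cast iron pipe wall = ln(558.1/555)/(2π×45.2×1) = 1.961×10^-5 K/W
R_cellular glass = ln(586.1/558.1)/(2π×0.0403×1) = 0.1933 K/W
R_outer film = 1/(h_o·2πr_oL) = 1/(13.8×2π×0.5861×1) = 0.01968 K/W
R_total = 0.213 K/W
Q = ΔT/R_total = 104/0.213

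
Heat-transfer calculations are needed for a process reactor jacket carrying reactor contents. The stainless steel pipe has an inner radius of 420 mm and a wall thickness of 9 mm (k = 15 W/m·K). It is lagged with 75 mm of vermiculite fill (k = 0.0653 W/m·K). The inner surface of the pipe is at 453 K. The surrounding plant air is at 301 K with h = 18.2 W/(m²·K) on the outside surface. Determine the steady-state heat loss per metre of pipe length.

For a radial system each layer contributes R = ln(r_out/r_in)/(2πkL); films add R = 1/(hA).
R_stainless steel pipe wall = ln(429/420)/(2π×15×1) = 2.25×10^-4 K/W
R_vermiculite fill = ln(504/429)/(2π×0.0653×1) = 0.3927 K/W
R_outer film = 1/(h_o·2πr_oL) = 1/(18.2×2π×0.504×1) = 0.01735 K/W
R_total = 0.4103 K/W
Q = ΔT/R_total = 152/0.4103

q′ ≈ 370 W/m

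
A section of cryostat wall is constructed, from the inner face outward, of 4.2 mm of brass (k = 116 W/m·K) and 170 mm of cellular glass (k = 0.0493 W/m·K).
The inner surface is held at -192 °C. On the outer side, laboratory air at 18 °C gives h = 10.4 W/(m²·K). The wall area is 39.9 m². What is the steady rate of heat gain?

Using the resistance-network approach (series):
R_brass = L/(kA) = 0.0042/(116×39.9) = 9.074×10^-7 K/W
R_cellular glass = L/(kA) = 0.17/(0.0493×39.9) = 0.08642 K/W
R_outer film = 1/(h_o·A) = 1/(10.4×39.9) = 0.00241 K/W
R_total = 0.08883 K/W
Q = ΔT / R_total = 210 / 0.08883

Q ≈ 2360 W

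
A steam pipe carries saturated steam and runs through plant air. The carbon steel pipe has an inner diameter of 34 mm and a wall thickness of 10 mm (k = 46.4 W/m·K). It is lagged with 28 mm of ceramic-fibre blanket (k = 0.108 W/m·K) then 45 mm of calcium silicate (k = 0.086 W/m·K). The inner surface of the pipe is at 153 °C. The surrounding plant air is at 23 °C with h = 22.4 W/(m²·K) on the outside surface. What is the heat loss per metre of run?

q′ ≈ 58.4 W/m

For a radial system each layer contributes R = ln(r_out/r_in)/(2πkL); films add R = 1/(hA).
R_carbon steel pipe wall = ln(27/17)/(2π×46.4×1) = 0.001587 K/W
R_ceramic-fibre blanket = ln(55/27)/(2π×0.108×1) = 1.049 K/W
R_calcium silicate = ln(100/55)/(2π×0.086×1) = 1.106 K/W
R_outer film = 1/(h_o·2πr_oL) = 1/(22.4×2π×0.1×1) = 0.07105 K/W
R_total = 2.228 K/W
Q = ΔT/R_total = 130/2.228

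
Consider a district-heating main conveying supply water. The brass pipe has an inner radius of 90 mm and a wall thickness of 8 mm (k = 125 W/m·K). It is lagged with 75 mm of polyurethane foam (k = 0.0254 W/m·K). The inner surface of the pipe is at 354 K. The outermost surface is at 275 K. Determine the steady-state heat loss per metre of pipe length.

q′ ≈ 22.2 W/m

Treating each annulus and film as a series resistance:
R_brass pipe wall = ln(98/90)/(2π×125×1) = 1.084×10^-4 K/W
R_polyurethane foam = ln(173/98)/(2π×0.0254×1) = 3.561 K/W
R_total = 3.561 K/W
Q = ΔT/R_total = 79/3.561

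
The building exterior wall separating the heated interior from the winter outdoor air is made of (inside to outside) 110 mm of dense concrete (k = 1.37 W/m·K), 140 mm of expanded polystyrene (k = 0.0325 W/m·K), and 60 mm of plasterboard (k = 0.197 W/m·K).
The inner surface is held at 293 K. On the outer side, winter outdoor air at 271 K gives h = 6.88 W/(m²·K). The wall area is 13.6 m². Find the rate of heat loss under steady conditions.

Q ≈ 61.8 W

Thermal resistances in series:
R_dense concrete = L/(kA) = 0.11/(1.37×13.6) = 0.005904 K/W
R_expanded polystyrene = L/(kA) = 0.14/(0.0325×13.6) = 0.3167 K/W
R_plasterboard = L/(kA) = 0.06/(0.197×13.6) = 0.02239 K/W
R_outer film = 1/(h_o·A) = 1/(6.88×13.6) = 0.01069 K/W
R_total = 0.3557 K/W
Q = ΔT / R_total = 22 / 0.3557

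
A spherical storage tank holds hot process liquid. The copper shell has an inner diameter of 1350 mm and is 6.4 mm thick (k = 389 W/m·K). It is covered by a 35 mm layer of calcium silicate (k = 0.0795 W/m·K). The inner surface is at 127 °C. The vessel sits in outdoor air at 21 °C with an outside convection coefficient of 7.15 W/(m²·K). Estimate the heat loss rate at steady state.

Radial (spherical) resistances in series:
R_copper shell = (1/0.675 − 1/0.6814)/(4π×389) = 2.847×10^-6 K/W
R_calcium silicate = (1/0.6814 − 1/0.7164)/(4π×0.0795) = 0.07177 K/W
R_outer film = 1/(h·4πr_o²) = 1/(7.15×4π×0.7164²) = 0.02169 K/W
R_total = 0.09346 K/W
Q = ΔT/R_total = 106/0.09346

Q ≈ 1130 W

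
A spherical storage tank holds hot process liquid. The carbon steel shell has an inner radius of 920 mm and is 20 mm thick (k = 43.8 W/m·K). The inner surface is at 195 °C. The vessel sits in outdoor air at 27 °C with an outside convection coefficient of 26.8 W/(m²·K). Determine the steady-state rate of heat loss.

Spherical conduction: R = (1/r_in − 1/r_out)/(4πk) per layer; series-sum.
R_carbon steel shell = (1/0.92 − 1/0.94)/(4π×43.8) = 4.202×10^-5 K/W
R_outer film = 1/(h·4πr_o²) = 1/(26.8×4π×0.94²) = 0.00336 K/W
R_total = 0.003402 K/W
Q = ΔT/R_total = 168/0.003402

Q ≈ 49400 W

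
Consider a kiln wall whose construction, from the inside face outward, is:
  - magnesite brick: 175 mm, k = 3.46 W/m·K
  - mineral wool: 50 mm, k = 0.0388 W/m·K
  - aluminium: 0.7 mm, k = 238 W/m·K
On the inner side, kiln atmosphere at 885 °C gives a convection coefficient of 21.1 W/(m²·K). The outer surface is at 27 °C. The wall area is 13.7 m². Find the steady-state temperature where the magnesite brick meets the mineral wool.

T ≈ 824 °C

Treating each layer as a thermal resistance in series:
R_inner film = 1/(h_i·A) = 1/(21.1×13.7) = 0.003459 K/W
R_magnesite brick = L/(kA) = 0.175/(3.46×13.7) = 0.003692 K/W
R_mineral wool = L/(kA) = 0.05/(0.0388×13.7) = 0.09406 K/W
R_aluminium = L/(kA) = 0.0007/(238×13.7) = 2.147×10^-7 K/W
R_total = 0.1012 K/W;  Q = ΔT/R_total = 858/0.1012 = 8477 W
T_interface = T_inner − Q·ΣR(inner→interface) = 885 − 8480×0.007151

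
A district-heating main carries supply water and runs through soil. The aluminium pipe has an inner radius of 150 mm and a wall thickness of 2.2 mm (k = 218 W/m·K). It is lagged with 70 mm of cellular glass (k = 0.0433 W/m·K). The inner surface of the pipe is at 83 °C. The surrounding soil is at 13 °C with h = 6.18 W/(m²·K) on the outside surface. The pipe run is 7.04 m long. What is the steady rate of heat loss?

Treating each annulus and film as a series resistance:
R_aluminium pipe wall = ln(152.2/150)/(2π×218×7.04) = 1.51×10^-6 K/W
R_cellular glass = ln(222.2/152.2)/(2π×0.0433×7.04) = 0.1976 K/W
R_outer film = 1/(h_o·2πr_oL) = 1/(6.18×2π×0.2222×7.04) = 0.01646 K/W
R_total = 0.214 K/W
Q = ΔT/R_total = 70/0.214

Q ≈ 327 W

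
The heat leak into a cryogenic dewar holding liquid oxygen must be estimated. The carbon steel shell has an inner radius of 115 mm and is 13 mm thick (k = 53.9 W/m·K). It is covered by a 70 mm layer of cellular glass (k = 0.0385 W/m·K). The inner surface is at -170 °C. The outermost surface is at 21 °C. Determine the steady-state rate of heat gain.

Q ≈ 33.4 W

Radial (spherical) resistances in series:
R_carbon steel shell = (1/0.115 − 1/0.128)/(4π×53.9) = 0.001304 K/W
R_cellular glass = (1/0.128 − 1/0.198)/(4π×0.0385) = 5.709 K/W
R_total = 5.71 K/W
Q = ΔT/R_total = 191/5.71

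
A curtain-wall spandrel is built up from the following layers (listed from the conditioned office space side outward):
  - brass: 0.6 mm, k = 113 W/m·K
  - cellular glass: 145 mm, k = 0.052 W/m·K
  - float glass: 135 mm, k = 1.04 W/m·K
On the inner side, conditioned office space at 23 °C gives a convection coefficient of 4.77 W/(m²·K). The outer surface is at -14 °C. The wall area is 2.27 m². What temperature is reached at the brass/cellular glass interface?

T ≈ 20.5 °C

Model the wall as resistances in series:
R_inner film = 1/(h_i·A) = 1/(4.77×2.27) = 0.09235 K/W
R_brass = L/(kA) = 0.0006/(113×2.27) = 2.339×10^-6 K/W
R_cellular glass = L/(kA) = 0.145/(0.052×2.27) = 1.228 K/W
R_float glass = L/(kA) = 0.135/(1.04×2.27) = 0.05718 K/W
R_total = 1.378 K/W;  Q = ΔT/R_total = 37/1.378 = 26.85 W
T_interface = T_inner − Q·ΣR(inner→interface) = 23 − 26.9×0.09236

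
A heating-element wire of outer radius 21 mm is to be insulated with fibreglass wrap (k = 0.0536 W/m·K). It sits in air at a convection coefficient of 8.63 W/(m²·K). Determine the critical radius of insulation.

r_cr ≈ 6.21 mm

For a cylinder r_cr = k/h = 0.0536/8.63
r_cr = 6.21 mm; since the bare radius (21 mm) is above r_cr, any added insulation will reduce heat loss.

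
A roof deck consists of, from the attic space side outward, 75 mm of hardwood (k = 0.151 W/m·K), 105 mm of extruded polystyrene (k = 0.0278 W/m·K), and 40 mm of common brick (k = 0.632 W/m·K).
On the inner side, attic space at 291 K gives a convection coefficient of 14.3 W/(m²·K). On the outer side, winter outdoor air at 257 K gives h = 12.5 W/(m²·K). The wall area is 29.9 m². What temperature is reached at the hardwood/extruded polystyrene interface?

Series thermal resistances:
R_inner film = 1/(h_i·A) = 1/(14.3×29.9) = 0.002339 K/W
R_hardwood = L/(kA) = 0.075/(0.151×29.9) = 0.01661 K/W
R_extruded polystyrene = L/(kA) = 0.105/(0.0278×29.9) = 0.1263 K/W
R_common brick = L/(kA) = 0.04/(0.632×29.9) = 0.002117 K/W
R_outer film = 1/(h_o·A) = 1/(12.5×29.9) = 0.002676 K/W
R_total = 0.1501 K/W;  Q = ΔT/R_total = 34/0.1501 = 226.6 W
T_interface = T_inner − Q·ΣR(inner→interface) = 291 − 227×0.01895

T ≈ 287 K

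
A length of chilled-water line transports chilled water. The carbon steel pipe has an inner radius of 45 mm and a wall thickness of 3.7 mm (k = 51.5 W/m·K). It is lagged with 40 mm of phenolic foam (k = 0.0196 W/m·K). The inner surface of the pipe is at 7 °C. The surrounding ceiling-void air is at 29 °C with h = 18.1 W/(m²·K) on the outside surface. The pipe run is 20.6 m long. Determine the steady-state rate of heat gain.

Per-layer cylindrical resistances, series-summed:
R_carbon steel pipe wall = ln(48.7/45)/(2π×51.5×20.6) = 1.185×10^-5 K/W
R_phenolic foam = ln(88.7/48.7)/(2π×0.0196×20.6) = 0.2363 K/W
R_outer film = 1/(h_o·2πr_oL) = 1/(18.1×2π×0.0887×20.6) = 0.004812 K/W
R_total = 0.2412 K/W
Q = ΔT/R_total = 22/0.2412

Q ≈ 91.2 W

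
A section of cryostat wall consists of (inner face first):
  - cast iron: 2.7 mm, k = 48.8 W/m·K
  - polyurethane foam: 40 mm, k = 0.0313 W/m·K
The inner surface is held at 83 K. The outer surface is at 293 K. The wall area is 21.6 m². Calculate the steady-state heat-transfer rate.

Model the wall as resistances in series:
R_cast iron = L/(kA) = 0.0027/(48.8×21.6) = 2.561×10^-6 K/W
R_polyurethane foam = L/(kA) = 0.04/(0.0313×21.6) = 0.05916 K/W
R_total = 0.05917 K/W
Q = ΔT / R_total = 210 / 0.05917

Q ≈ 3550 W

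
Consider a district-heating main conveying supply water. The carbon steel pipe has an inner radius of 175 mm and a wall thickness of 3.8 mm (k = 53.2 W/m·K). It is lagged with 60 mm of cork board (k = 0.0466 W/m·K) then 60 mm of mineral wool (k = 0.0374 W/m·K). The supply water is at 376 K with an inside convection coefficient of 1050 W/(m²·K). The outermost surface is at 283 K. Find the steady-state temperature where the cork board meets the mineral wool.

T ≈ 329 K

Per-layer cylindrical resistances, series-summed:
R_inner film = 1/(h_i·2πr₁L) = 1/(1050×2π×0.175×1) = 8.661×10^-4 K/W
R_carbon steel pipe wall = ln(178.8/175)/(2π×53.2×1) = 6.427×10^-5 K/W
R_cork board = ln(238.8/178.8)/(2π×0.0466×1) = 0.9883 K/W
R_mineral wool = ln(298.8/238.8)/(2π×0.0374×1) = 0.9539 K/W
R_total = 1.943 K/W
Q = ΔT/R_total = 93/1.943
Q = 47.9 W/m
T_interface = T_inner − Q·ΣR(inner→interface) = 376 − 47.9×0.9892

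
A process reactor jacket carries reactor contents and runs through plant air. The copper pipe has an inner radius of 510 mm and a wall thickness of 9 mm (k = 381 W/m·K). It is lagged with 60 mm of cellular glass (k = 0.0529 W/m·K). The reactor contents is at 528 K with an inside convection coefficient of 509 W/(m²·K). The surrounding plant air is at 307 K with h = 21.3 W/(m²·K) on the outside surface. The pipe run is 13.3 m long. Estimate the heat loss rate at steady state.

Treating each annulus and film as a series resistance:
R_inner film = 1/(h_i·2πr₁L) = 1/(509×2π×0.51×13.3) = 4.61×10^-5 K/W
R_copper pipe wall = ln(519/510)/(2π×381×13.3) = 5.494×10^-7 K/W
R_cellular glass = ln(579/519)/(2π×0.0529×13.3) = 0.02475 K/W
R_outer film = 1/(h_o·2πr_oL) = 1/(21.3×2π×0.579×13.3) = 9.703×10^-4 K/W
R_total = 0.02576 K/W
Q = ΔT/R_total = 221/0.02576

Q ≈ 8580 W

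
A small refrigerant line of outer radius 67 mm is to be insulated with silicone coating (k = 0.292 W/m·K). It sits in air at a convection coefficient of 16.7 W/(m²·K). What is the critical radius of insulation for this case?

r_cr ≈ 17.5 mm

For a cylinder r_cr = k/h = 0.292/16.7
r_cr = 17.5 mm; since the bare radius (67 mm) is above r_cr, any added insulation will reduce heat loss.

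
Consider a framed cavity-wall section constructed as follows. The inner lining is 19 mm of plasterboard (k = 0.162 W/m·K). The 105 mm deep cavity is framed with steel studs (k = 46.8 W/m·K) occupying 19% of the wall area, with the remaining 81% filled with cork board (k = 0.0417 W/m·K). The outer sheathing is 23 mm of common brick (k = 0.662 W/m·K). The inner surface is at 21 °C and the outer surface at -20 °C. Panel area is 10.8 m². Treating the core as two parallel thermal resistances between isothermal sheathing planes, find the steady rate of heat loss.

Q ≈ 2700 W

Sheathing layers in series; stud and cavity paths in parallel between them.
R_inner = 0.019/(0.162×10.8) = 0.01086 K/W
R_stud  = 0.105/(46.8×0.19×10.8) = 0.001093 K/W
R_cav   = 0.105/(0.0417×0.81×10.8) = 0.2878 K/W
1/R_core = 1/R_stud + 1/R_cav → R_core = 0.001089 K/W
R_outer = 0.023/(0.662×10.8) = 0.003217 K/W
R_total = 0.01517 K/W
Q = ΔT/R_total = 41/0.01517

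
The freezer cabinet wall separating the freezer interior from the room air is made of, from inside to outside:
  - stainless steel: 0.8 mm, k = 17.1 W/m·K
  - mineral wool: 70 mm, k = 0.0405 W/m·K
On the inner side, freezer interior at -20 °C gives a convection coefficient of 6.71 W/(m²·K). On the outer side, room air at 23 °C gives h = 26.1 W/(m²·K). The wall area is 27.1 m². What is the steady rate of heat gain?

Q ≈ 608 W

Treating each layer as a thermal resistance in series:
R_inner film = 1/(h_i·A) = 1/(6.71×27.1) = 0.005499 K/W
R_stainless steel = L/(kA) = 0.0008/(17.1×27.1) = 1.726×10^-6 K/W
R_mineral wool = L/(kA) = 0.07/(0.0405×27.1) = 0.06378 K/W
R_outer film = 1/(h_o·A) = 1/(26.1×27.1) = 0.001414 K/W
R_total = 0.07069 K/W
Q = ΔT / R_total = 43 / 0.07069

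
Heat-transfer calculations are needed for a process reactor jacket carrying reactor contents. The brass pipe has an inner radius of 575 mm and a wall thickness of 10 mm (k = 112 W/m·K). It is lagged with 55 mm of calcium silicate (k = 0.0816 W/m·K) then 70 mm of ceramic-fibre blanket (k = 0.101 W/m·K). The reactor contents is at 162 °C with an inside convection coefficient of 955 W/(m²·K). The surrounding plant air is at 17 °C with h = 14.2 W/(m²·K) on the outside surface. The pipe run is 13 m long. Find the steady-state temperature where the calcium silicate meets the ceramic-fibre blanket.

T ≈ 90.3 °C

Per-layer cylindrical resistances, series-summed:
R_inner film = 1/(h_i·2πr₁L) = 1/(955×2π×0.575×13) = 2.229×10^-5 K/W
R_brass pipe wall = ln(585/575)/(2π×112×13) = 1.885×10^-6 K/W
R_calcium silicate = ln(640/585)/(2π×0.0816×13) = 0.01348 K/W
R_ceramic-fibre blanket = ln(710/640)/(2π×0.101×13) = 0.01258 K/W
R_outer film = 1/(h_o·2πr_oL) = 1/(14.2×2π×0.71×13) = 0.001214 K/W
R_total = 0.0273 K/W
Q = ΔT/R_total = 145/0.0273
Q = 5310 W
T_interface = T_inner − Q·ΣR(inner→interface) = 162 − 5310×0.01351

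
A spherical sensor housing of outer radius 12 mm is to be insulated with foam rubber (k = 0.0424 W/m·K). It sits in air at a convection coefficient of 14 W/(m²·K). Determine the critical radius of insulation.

For a sphere r_cr = 2k/h = 2×0.0424/14
r_cr = 6.06 mm; since the bare radius (12 mm) is above r_cr, any added insulation will reduce heat loss.

r_cr ≈ 6.06 mm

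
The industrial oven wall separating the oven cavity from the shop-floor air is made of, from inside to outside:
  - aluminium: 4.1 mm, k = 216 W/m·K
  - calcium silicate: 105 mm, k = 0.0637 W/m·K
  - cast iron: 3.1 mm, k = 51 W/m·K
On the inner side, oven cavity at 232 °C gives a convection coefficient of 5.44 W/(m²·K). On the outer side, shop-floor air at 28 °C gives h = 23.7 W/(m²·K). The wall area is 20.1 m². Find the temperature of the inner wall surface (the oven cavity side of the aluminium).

T ≈ 212 °C

Treating each layer as a thermal resistance in series:
R_inner film = 1/(h_i·A) = 1/(5.44×20.1) = 0.009145 K/W
R_aluminium = L/(kA) = 0.0041/(216×20.1) = 9.444×10^-7 K/W
R_calcium silicate = L/(kA) = 0.105/(0.0637×20.1) = 0.08201 K/W
R_cast iron = L/(kA) = 0.0031/(51×20.1) = 3.024×10^-6 K/W
R_outer film = 1/(h_o·A) = 1/(23.7×20.1) = 0.002099 K/W
R_total = 0.09326 K/W;  Q = ΔT/R_total = 204/0.09326 = 2188 W
T_interface = T_inner − Q·ΣR(inner→interface) = 232 − 2190×0.009145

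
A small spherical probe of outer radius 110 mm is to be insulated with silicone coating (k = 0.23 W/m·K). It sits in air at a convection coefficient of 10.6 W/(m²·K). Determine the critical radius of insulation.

For a sphere r_cr = 2k/h = 2×0.23/10.6
r_cr = 43.4 mm; since the bare radius (110 mm) is above r_cr, any added insulation will reduce heat loss.

r_cr ≈ 43.4 mm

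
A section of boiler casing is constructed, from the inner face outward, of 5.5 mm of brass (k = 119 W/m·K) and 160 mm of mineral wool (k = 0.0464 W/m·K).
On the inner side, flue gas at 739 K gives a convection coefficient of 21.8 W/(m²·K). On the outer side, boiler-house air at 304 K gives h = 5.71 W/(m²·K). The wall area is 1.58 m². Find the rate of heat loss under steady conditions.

Q ≈ 187 W

Model the wall as resistances in series:
R_inner film = 1/(h_i·A) = 1/(21.8×1.58) = 0.02903 K/W
R_brass = L/(kA) = 0.0055/(119×1.58) = 2.925×10^-5 K/W
R_mineral wool = L/(kA) = 0.16/(0.0464×1.58) = 2.182 K/W
R_outer film = 1/(h_o·A) = 1/(5.71×1.58) = 0.1108 K/W
R_total = 2.322 K/W
Q = ΔT / R_total = 435 / 2.322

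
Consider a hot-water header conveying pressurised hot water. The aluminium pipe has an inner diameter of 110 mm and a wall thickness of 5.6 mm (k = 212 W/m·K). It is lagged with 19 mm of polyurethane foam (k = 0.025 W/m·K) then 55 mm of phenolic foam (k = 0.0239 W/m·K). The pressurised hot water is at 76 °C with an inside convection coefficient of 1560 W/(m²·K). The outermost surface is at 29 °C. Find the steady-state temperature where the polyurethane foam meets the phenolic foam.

Cylindrical conduction, so R = ln(r₂/r₁)/(2πkL) per layer, in series:
R_inner film = 1/(h_i·2πr₁L) = 1/(1560×2π×0.055×1) = 0.001855 K/W
R_aluminium pipe wall = ln(60.6/55)/(2π×212×1) = 7.279×10^-5 K/W
R_polyurethane foam = ln(79.6/60.6)/(2π×0.025×1) = 1.736 K/W
R_phenolic foam = ln(134.6/79.6)/(2π×0.0239×1) = 3.498 K/W
R_total = 5.236 K/W
Q = ΔT/R_total = 47/5.236
Q = 8.98 W/m
T_interface = T_inner − Q·ΣR(inner→interface) = 76 − 8.98×1.738

T ≈ 60.4 °C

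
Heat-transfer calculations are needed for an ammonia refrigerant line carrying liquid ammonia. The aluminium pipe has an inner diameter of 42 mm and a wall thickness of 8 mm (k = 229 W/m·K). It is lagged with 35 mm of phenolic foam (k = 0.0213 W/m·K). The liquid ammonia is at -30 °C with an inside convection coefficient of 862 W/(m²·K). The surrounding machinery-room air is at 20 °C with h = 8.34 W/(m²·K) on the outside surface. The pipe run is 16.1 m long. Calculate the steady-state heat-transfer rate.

Cylindrical conduction, so R = ln(r₂/r₁)/(2πkL) per layer, in series:
R_inner film = 1/(h_i·2πr₁L) = 1/(862×2π×0.021×16.1) = 5.461×10^-4 K/W
R_aluminium pipe wall = ln(29/21)/(2π×229×16.1) = 1.393×10^-5 K/W
R_phenolic foam = ln(64/29)/(2π×0.0213×16.1) = 0.3674 K/W
R_outer film = 1/(h_o·2πr_oL) = 1/(8.34×2π×0.064×16.1) = 0.01852 K/W
R_total = 0.3865 K/W
Q = ΔT/R_total = 50/0.3865

Q ≈ 129 W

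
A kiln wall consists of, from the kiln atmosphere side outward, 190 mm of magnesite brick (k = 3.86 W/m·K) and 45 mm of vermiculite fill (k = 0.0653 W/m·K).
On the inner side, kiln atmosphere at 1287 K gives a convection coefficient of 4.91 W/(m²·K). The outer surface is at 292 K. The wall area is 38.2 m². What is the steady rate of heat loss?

Treating each layer as a thermal resistance in series:
R_inner film = 1/(h_i·A) = 1/(4.91×38.2) = 0.005332 K/W
R_magnesite brick = L/(kA) = 0.19/(3.86×38.2) = 0.001289 K/W
R_vermiculite fill = L/(kA) = 0.045/(0.0653×38.2) = 0.01804 K/W
R_total = 0.02466 K/W
Q = ΔT / R_total = 995 / 0.02466

Q ≈ 40300 W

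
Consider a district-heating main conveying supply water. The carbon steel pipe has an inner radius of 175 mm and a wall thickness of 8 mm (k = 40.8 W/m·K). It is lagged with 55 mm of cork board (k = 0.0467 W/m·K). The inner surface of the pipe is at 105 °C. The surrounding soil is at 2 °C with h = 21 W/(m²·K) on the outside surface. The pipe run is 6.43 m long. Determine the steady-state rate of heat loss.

Radial resistances (cylindrical: R_cond = ln(r_o/r_i)/(2πkL), R_conv = 1/(h·2πrL)):
R_carbon steel pipe wall = ln(183/175)/(2π×40.8×6.43) = 2.712×10^-5 K/W
R_cork board = ln(238/183)/(2π×0.0467×6.43) = 0.1393 K/W
R_outer film = 1/(h_o·2πr_oL) = 1/(21×2π×0.238×6.43) = 0.004952 K/W
R_total = 0.1443 K/W
Q = ΔT/R_total = 103/0.1443

Q ≈ 714 W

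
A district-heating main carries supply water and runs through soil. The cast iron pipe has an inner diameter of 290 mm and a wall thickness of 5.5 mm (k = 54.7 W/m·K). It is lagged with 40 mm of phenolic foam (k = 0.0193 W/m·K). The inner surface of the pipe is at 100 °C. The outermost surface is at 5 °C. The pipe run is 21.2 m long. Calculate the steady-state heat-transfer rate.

Cylindrical conduction, so R = ln(r₂/r₁)/(2πkL) per layer, in series:
R_cast iron pipe wall = ln(150.5/145)/(2π×54.7×21.2) = 5.11×10^-6 K/W
R_phenolic foam = ln(190.5/150.5)/(2π×0.0193×21.2) = 0.09168 K/W
R_total = 0.09168 K/W
Q = ΔT/R_total = 95/0.09168

Q ≈ 1040 W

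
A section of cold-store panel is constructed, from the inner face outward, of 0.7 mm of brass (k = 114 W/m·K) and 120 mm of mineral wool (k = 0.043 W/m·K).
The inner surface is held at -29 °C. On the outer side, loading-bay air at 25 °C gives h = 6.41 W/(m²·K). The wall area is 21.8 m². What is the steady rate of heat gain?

Model the wall as resistances in series:
R_brass = L/(kA) = 0.0007/(114×21.8) = 2.817×10^-7 K/W
R_mineral wool = L/(kA) = 0.12/(0.043×21.8) = 0.128 K/W
R_outer film = 1/(h_o·A) = 1/(6.41×21.8) = 0.007156 K/W
R_total = 0.1352 K/W
Q = ΔT / R_total = 54 / 0.1352

Q ≈ 399 W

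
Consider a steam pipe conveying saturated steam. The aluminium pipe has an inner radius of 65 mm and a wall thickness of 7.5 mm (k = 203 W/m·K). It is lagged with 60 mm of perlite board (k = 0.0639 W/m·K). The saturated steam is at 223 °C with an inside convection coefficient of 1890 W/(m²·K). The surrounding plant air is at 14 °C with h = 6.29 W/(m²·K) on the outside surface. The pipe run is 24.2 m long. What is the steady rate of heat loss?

Cylindrical conduction, so R = ln(r₂/r₁)/(2πkL) per layer, in series:
R_inner film = 1/(h_i·2πr₁L) = 1/(1890×2π×0.065×24.2) = 5.353×10^-5 K/W
R_aluminium pipe wall = ln(72.5/65)/(2π×203×24.2) = 3.538×10^-6 K/W
R_perlite board = ln(132.5/72.5)/(2π×0.0639×24.2) = 0.06206 K/W
R_outer film = 1/(h_o·2πr_oL) = 1/(6.29×2π×0.1325×24.2) = 0.007891 K/W
R_total = 0.07001 K/W
Q = ΔT/R_total = 209/0.07001

Q ≈ 2990 W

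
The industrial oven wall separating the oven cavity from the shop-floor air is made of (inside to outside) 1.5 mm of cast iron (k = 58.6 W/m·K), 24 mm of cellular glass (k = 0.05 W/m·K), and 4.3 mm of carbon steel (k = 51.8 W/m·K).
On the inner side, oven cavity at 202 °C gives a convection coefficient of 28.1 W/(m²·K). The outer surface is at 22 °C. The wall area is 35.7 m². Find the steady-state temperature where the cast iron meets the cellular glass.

Using the resistance-network approach (series):
R_inner film = 1/(h_i·A) = 1/(28.1×35.7) = 9.968×10^-4 K/W
R_cast iron = L/(kA) = 0.0015/(58.6×35.7) = 7.17×10^-7 K/W
R_cellular glass = L/(kA) = 0.024/(0.05×35.7) = 0.01345 K/W
R_carbon steel = L/(kA) = 0.0043/(51.8×35.7) = 2.325×10^-6 K/W
R_total = 0.01445 K/W;  Q = ΔT/R_total = 180/0.01445 = 12460 W
T_interface = T_inner − Q·ΣR(inner→interface) = 202 − 12500×9.976×10^-4

T ≈ 190 °C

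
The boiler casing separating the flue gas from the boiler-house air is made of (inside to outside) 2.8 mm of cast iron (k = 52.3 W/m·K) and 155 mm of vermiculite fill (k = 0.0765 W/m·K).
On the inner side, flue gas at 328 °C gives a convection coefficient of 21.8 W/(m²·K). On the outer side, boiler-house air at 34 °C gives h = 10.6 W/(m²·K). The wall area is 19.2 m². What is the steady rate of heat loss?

Thermal resistances in series:
R_inner film = 1/(h_i·A) = 1/(21.8×19.2) = 0.002389 K/W
R_cast iron = L/(kA) = 0.0028/(52.3×19.2) = 2.788×10^-6 K/W
R_vermiculite fill = L/(kA) = 0.155/(0.0765×19.2) = 0.1055 K/W
R_outer film = 1/(h_o·A) = 1/(10.6×19.2) = 0.004914 K/W
R_total = 0.1128 K/W
Q = ΔT / R_total = 294 / 0.1128

Q ≈ 2610 W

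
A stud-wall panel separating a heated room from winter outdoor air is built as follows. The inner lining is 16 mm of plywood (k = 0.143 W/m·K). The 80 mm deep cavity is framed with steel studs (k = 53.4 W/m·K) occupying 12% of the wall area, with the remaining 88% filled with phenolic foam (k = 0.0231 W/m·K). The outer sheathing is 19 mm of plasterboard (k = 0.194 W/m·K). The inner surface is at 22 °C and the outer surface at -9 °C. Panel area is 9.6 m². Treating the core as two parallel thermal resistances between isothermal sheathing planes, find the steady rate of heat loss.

Sheathing layers in series; stud and cavity paths in parallel between them.
R_inner = 0.016/(0.143×9.6) = 0.01166 K/W
R_stud  = 0.08/(53.4×0.12×9.6) = 0.0013 K/W
R_cav   = 0.08/(0.0231×0.88×9.6) = 0.4099 K/W
1/R_core = 1/R_stud + 1/R_cav → R_core = 0.001296 K/W
R_outer = 0.019/(0.194×9.6) = 0.0102 K/W
R_total = 0.02315 K/W
Q = ΔT/R_total = 31/0.02315

Q ≈ 1340 W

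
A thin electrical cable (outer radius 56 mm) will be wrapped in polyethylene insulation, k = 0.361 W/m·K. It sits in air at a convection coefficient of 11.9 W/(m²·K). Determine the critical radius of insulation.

r_cr ≈ 30.3 mm

For a cylinder r_cr = k/h = 0.361/11.9
r_cr = 30.3 mm; since the bare radius (56 mm) is above r_cr, any added insulation will reduce heat loss.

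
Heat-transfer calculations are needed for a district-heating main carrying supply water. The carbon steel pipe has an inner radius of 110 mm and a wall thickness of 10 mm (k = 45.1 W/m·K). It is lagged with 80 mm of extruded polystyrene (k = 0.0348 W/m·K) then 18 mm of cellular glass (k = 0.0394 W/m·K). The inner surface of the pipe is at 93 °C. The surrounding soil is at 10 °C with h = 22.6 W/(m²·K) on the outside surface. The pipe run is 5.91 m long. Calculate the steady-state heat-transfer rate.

For a radial system each layer contributes R = ln(r_out/r_in)/(2πkL); films add R = 1/(hA).
R_carbon steel pipe wall = ln(120/110)/(2π×45.1×5.91) = 5.196×10^-5 K/W
R_extruded polystyrene = ln(200/120)/(2π×0.0348×5.91) = 0.3953 K/W
R_cellular glass = ln(218/200)/(2π×0.0394×5.91) = 0.0589 K/W
R_outer film = 1/(h_o·2πr_oL) = 1/(22.6×2π×0.218×5.91) = 0.005466 K/W
R_total = 0.4597 K/W
Q = ΔT/R_total = 83/0.4597

Q ≈ 181 W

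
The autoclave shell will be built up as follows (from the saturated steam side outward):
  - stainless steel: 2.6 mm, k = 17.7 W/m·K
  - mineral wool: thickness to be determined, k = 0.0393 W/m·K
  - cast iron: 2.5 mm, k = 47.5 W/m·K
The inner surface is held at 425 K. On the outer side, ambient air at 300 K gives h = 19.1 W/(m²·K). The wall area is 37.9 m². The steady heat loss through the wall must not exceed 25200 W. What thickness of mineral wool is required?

Thermal resistances in series:
R_stainless steel = L/(kA) = 0.0026/(17.7×37.9) = 3.876×10^-6 K/W
R_cast iron = L/(kA) = 0.0025/(47.5×37.9) = 1.389×10^-6 K/W
R_outer film = 1/(h_o·A) = 1/(19.1×37.9) = 0.001381 K/W
Sum of the known resistances R_other = 0.001387 K/W
Required total resistance R_tot = ΔT/Q_allow = 125/25200 = 0.00496 K/W
R_mineral wool = R_tot − R_other = 0.003574 K/W
L = R·k·A = 0.003574×0.0393×37.9

L ≈ 5.32 mm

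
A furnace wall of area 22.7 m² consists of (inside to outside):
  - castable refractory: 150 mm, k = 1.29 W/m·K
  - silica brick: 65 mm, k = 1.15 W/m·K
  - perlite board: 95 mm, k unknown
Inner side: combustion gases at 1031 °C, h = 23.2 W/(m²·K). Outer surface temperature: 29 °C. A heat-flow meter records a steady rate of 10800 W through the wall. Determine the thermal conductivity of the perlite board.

k ≈ 0.0503 W/(m·K)

Using the resistance-network approach (series):
R_inner film = 1/(h_i·A) = 1/(23.2×22.7) = 0.001899 K/W
R_castable refractory = L/(kA) = 0.15/(1.29×22.7) = 0.005122 K/W
R_silica brick = L/(kA) = 0.065/(1.15×22.7) = 0.00249 K/W
Sum of known resistances R_other = 0.009511 K/W
Total R = ΔT/Q = 1002/10800 = 0.09278 K/W
R_perlite board = R_total − R_other = 0.08327 K/W
k = L/(R·A) = 0.095/(0.08327×22.7)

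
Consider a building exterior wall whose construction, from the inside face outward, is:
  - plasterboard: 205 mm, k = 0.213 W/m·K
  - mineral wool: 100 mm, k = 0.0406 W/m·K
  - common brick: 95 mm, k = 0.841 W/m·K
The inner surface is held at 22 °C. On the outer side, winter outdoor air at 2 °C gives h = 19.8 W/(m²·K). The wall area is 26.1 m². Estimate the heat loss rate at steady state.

Q ≈ 145 W

Series thermal resistances:
R_plasterboard = L/(kA) = 0.205/(0.213×26.1) = 0.03688 K/W
R_mineral wool = L/(kA) = 0.1/(0.0406×26.1) = 0.09437 K/W
R_common brick = L/(kA) = 0.095/(0.841×26.1) = 0.004328 K/W
R_outer film = 1/(h_o·A) = 1/(19.8×26.1) = 0.001935 K/W
R_total = 0.1375 K/W
Q = ΔT / R_total = 20 / 0.1375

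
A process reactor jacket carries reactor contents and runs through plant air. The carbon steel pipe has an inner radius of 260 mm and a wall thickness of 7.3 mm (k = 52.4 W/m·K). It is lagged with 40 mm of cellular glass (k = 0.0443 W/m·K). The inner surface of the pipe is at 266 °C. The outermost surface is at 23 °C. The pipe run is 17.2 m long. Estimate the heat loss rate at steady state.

Treating each annulus and film as a series resistance:
R_carbon steel pipe wall = ln(267.3/260)/(2π×52.4×17.2) = 4.89×10^-6 K/W
R_cellular glass = ln(307.3/267.3)/(2π×0.0443×17.2) = 0.02913 K/W
R_total = 0.02913 K/W
Q = ΔT/R_total = 243/0.02913

Q ≈ 8340 W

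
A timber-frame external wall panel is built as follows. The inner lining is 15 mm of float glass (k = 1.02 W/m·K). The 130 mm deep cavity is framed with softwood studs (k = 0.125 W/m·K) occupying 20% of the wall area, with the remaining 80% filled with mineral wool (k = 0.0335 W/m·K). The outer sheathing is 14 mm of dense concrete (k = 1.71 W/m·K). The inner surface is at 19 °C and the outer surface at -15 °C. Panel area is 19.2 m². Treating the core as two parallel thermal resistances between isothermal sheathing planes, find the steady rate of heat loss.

Sheathing layers in series; stud and cavity paths in parallel between them.
R_inner = 0.015/(1.02×19.2) = 7.659×10^-4 K/W
R_stud  = 0.13/(0.125×0.2×19.2) = 0.2708 K/W
R_cav   = 0.13/(0.0335×0.8×19.2) = 0.2526 K/W
1/R_core = 1/R_stud + 1/R_cav → R_core = 0.1307 K/W
R_outer = 0.014/(1.71×19.2) = 4.264×10^-4 K/W
R_total = 0.1319 K/W
Q = ΔT/R_total = 34/0.1319

Q ≈ 258 W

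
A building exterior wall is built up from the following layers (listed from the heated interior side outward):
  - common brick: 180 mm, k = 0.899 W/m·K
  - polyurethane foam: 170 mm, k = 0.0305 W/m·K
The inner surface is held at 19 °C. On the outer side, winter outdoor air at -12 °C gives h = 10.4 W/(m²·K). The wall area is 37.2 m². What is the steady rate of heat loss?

Series thermal resistances:
R_common brick = L/(kA) = 0.18/(0.899×37.2) = 0.005382 K/W
R_polyurethane foam = L/(kA) = 0.17/(0.0305×37.2) = 0.1498 K/W
R_outer film = 1/(h_o·A) = 1/(10.4×37.2) = 0.002585 K/W
R_total = 0.1578 K/W
Q = ΔT / R_total = 31 / 0.1578

Q ≈ 196 W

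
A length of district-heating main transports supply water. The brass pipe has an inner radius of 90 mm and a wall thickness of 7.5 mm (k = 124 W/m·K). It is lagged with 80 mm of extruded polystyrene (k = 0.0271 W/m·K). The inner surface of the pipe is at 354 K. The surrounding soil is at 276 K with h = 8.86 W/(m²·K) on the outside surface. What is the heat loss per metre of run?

q′ ≈ 21.5 W/m

Cylindrical conduction, so R = ln(r₂/r₁)/(2πkL) per layer, in series:
R_brass pipe wall = ln(97.5/90)/(2π×124×1) = 1.027×10^-4 K/W
R_extruded polystyrene = ln(177.5/97.5)/(2π×0.0271×1) = 3.519 K/W
R_outer film = 1/(h_o·2πr_oL) = 1/(8.86×2π×0.1775×1) = 0.1012 K/W
R_total = 3.62 K/W
Q = ΔT/R_total = 78/3.62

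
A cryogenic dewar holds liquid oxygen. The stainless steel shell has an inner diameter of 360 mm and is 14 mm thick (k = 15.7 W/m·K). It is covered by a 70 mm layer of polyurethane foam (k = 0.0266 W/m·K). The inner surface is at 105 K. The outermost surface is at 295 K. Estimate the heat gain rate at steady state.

Q ≈ 46.4 W

Radial (spherical) resistances in series:
R_stainless steel shell = (1/0.18 − 1/0.194)/(4π×15.7) = 0.002032 K/W
R_polyurethane foam = (1/0.194 − 1/0.264)/(4π×0.0266) = 4.089 K/W
R_total = 4.091 K/W
Q = ΔT/R_total = 190/4.091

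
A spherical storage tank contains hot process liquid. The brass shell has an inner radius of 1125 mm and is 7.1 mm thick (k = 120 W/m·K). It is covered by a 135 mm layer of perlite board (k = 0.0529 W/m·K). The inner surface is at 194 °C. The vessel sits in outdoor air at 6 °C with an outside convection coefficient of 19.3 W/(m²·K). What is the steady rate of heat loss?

Radial (spherical) resistances in series:
R_brass shell = (1/1.125 − 1/1.1321)/(4π×120) = 3.697×10^-6 K/W
R_perlite board = (1/1.1321 − 1/1.2671)/(4π×0.0529) = 0.1416 K/W
R_outer film = 1/(h·4πr_o²) = 1/(19.3×4π×1.2671²) = 0.002568 K/W
R_total = 0.1441 K/W
Q = ΔT/R_total = 188/0.1441

Q ≈ 1300 W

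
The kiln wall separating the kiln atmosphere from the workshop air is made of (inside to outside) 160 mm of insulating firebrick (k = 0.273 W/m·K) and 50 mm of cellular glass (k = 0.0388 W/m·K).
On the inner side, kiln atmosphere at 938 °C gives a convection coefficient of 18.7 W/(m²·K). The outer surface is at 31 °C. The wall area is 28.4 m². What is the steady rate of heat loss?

Treating each layer as a thermal resistance in series:
R_inner film = 1/(h_i·A) = 1/(18.7×28.4) = 0.001883 K/W
R_insulating firebrick = L/(kA) = 0.16/(0.273×28.4) = 0.02064 K/W
R_cellular glass = L/(kA) = 0.05/(0.0388×28.4) = 0.04538 K/W
R_total = 0.06789 K/W
Q = ΔT / R_total = 907 / 0.06789

Q ≈ 13400 W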